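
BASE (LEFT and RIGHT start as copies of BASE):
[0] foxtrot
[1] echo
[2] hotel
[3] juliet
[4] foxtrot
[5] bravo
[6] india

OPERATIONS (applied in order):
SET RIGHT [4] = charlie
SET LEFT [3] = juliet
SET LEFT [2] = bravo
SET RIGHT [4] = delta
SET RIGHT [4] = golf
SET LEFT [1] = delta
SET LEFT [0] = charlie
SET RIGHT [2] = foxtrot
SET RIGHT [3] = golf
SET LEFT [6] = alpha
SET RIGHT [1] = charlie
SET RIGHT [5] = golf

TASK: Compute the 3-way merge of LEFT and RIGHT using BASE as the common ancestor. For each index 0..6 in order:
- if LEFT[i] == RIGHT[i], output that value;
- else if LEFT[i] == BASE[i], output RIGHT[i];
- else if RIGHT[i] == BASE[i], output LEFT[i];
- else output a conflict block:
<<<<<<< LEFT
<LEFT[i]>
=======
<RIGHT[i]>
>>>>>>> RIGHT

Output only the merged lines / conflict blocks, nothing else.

Answer: charlie
<<<<<<< LEFT
delta
=======
charlie
>>>>>>> RIGHT
<<<<<<< LEFT
bravo
=======
foxtrot
>>>>>>> RIGHT
golf
golf
golf
alpha

Derivation:
Final LEFT:  [charlie, delta, bravo, juliet, foxtrot, bravo, alpha]
Final RIGHT: [foxtrot, charlie, foxtrot, golf, golf, golf, india]
i=0: L=charlie, R=foxtrot=BASE -> take LEFT -> charlie
i=1: BASE=echo L=delta R=charlie all differ -> CONFLICT
i=2: BASE=hotel L=bravo R=foxtrot all differ -> CONFLICT
i=3: L=juliet=BASE, R=golf -> take RIGHT -> golf
i=4: L=foxtrot=BASE, R=golf -> take RIGHT -> golf
i=5: L=bravo=BASE, R=golf -> take RIGHT -> golf
i=6: L=alpha, R=india=BASE -> take LEFT -> alpha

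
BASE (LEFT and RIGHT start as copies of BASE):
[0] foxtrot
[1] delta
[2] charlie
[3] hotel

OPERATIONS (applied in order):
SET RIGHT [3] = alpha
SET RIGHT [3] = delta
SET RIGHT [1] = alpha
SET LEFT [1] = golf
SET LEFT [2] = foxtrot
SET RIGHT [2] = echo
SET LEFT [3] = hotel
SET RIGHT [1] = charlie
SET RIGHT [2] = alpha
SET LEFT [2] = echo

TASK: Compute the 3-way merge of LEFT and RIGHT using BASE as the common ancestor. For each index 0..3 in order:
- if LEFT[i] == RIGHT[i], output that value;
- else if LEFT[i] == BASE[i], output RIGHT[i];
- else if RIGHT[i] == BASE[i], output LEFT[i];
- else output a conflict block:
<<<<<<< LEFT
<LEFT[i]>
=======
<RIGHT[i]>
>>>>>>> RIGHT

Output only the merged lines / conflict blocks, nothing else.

Answer: foxtrot
<<<<<<< LEFT
golf
=======
charlie
>>>>>>> RIGHT
<<<<<<< LEFT
echo
=======
alpha
>>>>>>> RIGHT
delta

Derivation:
Final LEFT:  [foxtrot, golf, echo, hotel]
Final RIGHT: [foxtrot, charlie, alpha, delta]
i=0: L=foxtrot R=foxtrot -> agree -> foxtrot
i=1: BASE=delta L=golf R=charlie all differ -> CONFLICT
i=2: BASE=charlie L=echo R=alpha all differ -> CONFLICT
i=3: L=hotel=BASE, R=delta -> take RIGHT -> delta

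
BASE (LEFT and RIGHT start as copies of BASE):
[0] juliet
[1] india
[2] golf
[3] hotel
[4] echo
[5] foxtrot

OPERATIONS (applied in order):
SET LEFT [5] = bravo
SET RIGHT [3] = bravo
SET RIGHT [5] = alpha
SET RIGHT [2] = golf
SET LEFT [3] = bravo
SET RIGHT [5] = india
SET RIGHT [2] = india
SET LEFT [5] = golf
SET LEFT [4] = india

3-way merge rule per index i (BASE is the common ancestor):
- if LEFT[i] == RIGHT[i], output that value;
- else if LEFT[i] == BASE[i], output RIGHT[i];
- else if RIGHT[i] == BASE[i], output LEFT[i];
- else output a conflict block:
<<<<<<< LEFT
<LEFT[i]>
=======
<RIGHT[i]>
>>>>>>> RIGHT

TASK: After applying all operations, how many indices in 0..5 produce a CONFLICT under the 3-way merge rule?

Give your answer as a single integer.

Final LEFT:  [juliet, india, golf, bravo, india, golf]
Final RIGHT: [juliet, india, india, bravo, echo, india]
i=0: L=juliet R=juliet -> agree -> juliet
i=1: L=india R=india -> agree -> india
i=2: L=golf=BASE, R=india -> take RIGHT -> india
i=3: L=bravo R=bravo -> agree -> bravo
i=4: L=india, R=echo=BASE -> take LEFT -> india
i=5: BASE=foxtrot L=golf R=india all differ -> CONFLICT
Conflict count: 1

Answer: 1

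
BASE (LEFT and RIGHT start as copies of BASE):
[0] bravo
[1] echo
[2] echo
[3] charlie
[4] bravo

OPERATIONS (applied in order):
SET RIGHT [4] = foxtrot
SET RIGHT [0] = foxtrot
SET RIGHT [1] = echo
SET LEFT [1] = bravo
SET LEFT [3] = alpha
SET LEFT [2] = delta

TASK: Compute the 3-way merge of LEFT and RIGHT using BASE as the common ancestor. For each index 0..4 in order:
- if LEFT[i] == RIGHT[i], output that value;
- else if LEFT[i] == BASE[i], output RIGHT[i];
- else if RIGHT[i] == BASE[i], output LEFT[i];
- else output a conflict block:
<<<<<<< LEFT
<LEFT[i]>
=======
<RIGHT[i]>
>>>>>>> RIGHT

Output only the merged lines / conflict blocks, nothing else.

Answer: foxtrot
bravo
delta
alpha
foxtrot

Derivation:
Final LEFT:  [bravo, bravo, delta, alpha, bravo]
Final RIGHT: [foxtrot, echo, echo, charlie, foxtrot]
i=0: L=bravo=BASE, R=foxtrot -> take RIGHT -> foxtrot
i=1: L=bravo, R=echo=BASE -> take LEFT -> bravo
i=2: L=delta, R=echo=BASE -> take LEFT -> delta
i=3: L=alpha, R=charlie=BASE -> take LEFT -> alpha
i=4: L=bravo=BASE, R=foxtrot -> take RIGHT -> foxtrot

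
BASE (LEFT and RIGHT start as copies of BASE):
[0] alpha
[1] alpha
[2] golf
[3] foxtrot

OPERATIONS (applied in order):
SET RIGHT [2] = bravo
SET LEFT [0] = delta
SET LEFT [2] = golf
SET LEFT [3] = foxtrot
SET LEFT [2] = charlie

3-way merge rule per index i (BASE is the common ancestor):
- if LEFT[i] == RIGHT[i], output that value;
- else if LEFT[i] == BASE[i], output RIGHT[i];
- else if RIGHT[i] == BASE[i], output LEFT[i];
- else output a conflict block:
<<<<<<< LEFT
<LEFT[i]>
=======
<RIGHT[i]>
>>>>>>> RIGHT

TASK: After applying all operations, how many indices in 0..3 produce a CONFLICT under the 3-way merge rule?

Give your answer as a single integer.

Final LEFT:  [delta, alpha, charlie, foxtrot]
Final RIGHT: [alpha, alpha, bravo, foxtrot]
i=0: L=delta, R=alpha=BASE -> take LEFT -> delta
i=1: L=alpha R=alpha -> agree -> alpha
i=2: BASE=golf L=charlie R=bravo all differ -> CONFLICT
i=3: L=foxtrot R=foxtrot -> agree -> foxtrot
Conflict count: 1

Answer: 1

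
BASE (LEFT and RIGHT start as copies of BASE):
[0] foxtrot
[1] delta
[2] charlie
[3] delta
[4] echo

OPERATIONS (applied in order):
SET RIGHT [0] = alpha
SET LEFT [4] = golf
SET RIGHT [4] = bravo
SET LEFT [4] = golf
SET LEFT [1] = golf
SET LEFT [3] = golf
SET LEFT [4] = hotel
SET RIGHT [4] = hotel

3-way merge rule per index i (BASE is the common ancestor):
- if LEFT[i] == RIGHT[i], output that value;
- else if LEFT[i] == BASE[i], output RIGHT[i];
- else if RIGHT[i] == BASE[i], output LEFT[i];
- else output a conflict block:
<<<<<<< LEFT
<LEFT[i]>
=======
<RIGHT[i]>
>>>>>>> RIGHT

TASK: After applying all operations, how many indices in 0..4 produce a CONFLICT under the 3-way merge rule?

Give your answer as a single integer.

Answer: 0

Derivation:
Final LEFT:  [foxtrot, golf, charlie, golf, hotel]
Final RIGHT: [alpha, delta, charlie, delta, hotel]
i=0: L=foxtrot=BASE, R=alpha -> take RIGHT -> alpha
i=1: L=golf, R=delta=BASE -> take LEFT -> golf
i=2: L=charlie R=charlie -> agree -> charlie
i=3: L=golf, R=delta=BASE -> take LEFT -> golf
i=4: L=hotel R=hotel -> agree -> hotel
Conflict count: 0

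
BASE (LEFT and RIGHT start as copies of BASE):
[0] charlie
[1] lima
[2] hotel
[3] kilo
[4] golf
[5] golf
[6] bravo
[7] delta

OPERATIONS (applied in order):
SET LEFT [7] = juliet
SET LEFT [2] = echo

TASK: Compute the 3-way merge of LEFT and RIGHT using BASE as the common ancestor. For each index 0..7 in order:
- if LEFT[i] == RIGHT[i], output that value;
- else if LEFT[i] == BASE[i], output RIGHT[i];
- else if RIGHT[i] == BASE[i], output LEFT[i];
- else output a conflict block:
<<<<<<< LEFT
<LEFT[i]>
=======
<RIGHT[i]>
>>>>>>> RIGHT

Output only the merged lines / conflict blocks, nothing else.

Final LEFT:  [charlie, lima, echo, kilo, golf, golf, bravo, juliet]
Final RIGHT: [charlie, lima, hotel, kilo, golf, golf, bravo, delta]
i=0: L=charlie R=charlie -> agree -> charlie
i=1: L=lima R=lima -> agree -> lima
i=2: L=echo, R=hotel=BASE -> take LEFT -> echo
i=3: L=kilo R=kilo -> agree -> kilo
i=4: L=golf R=golf -> agree -> golf
i=5: L=golf R=golf -> agree -> golf
i=6: L=bravo R=bravo -> agree -> bravo
i=7: L=juliet, R=delta=BASE -> take LEFT -> juliet

Answer: charlie
lima
echo
kilo
golf
golf
bravo
juliet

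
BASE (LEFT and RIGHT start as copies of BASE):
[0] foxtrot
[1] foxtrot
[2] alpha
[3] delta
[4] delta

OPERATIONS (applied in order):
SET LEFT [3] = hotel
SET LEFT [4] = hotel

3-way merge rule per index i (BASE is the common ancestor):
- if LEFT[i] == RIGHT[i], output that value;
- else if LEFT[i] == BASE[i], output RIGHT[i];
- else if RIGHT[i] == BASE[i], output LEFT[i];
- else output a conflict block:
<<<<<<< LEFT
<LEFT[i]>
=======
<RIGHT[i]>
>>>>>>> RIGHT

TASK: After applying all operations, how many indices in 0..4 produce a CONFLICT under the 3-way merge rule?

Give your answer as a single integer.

Final LEFT:  [foxtrot, foxtrot, alpha, hotel, hotel]
Final RIGHT: [foxtrot, foxtrot, alpha, delta, delta]
i=0: L=foxtrot R=foxtrot -> agree -> foxtrot
i=1: L=foxtrot R=foxtrot -> agree -> foxtrot
i=2: L=alpha R=alpha -> agree -> alpha
i=3: L=hotel, R=delta=BASE -> take LEFT -> hotel
i=4: L=hotel, R=delta=BASE -> take LEFT -> hotel
Conflict count: 0

Answer: 0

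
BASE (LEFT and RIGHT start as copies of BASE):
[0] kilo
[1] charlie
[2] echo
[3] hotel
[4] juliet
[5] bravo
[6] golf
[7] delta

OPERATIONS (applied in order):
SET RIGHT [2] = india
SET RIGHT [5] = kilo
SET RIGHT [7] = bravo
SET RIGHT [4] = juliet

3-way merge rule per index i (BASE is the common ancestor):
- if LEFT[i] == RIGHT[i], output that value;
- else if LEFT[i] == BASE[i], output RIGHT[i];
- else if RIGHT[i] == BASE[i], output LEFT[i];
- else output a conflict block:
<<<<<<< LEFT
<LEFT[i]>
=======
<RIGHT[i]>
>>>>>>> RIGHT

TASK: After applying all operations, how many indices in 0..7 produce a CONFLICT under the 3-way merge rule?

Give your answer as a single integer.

Answer: 0

Derivation:
Final LEFT:  [kilo, charlie, echo, hotel, juliet, bravo, golf, delta]
Final RIGHT: [kilo, charlie, india, hotel, juliet, kilo, golf, bravo]
i=0: L=kilo R=kilo -> agree -> kilo
i=1: L=charlie R=charlie -> agree -> charlie
i=2: L=echo=BASE, R=india -> take RIGHT -> india
i=3: L=hotel R=hotel -> agree -> hotel
i=4: L=juliet R=juliet -> agree -> juliet
i=5: L=bravo=BASE, R=kilo -> take RIGHT -> kilo
i=6: L=golf R=golf -> agree -> golf
i=7: L=delta=BASE, R=bravo -> take RIGHT -> bravo
Conflict count: 0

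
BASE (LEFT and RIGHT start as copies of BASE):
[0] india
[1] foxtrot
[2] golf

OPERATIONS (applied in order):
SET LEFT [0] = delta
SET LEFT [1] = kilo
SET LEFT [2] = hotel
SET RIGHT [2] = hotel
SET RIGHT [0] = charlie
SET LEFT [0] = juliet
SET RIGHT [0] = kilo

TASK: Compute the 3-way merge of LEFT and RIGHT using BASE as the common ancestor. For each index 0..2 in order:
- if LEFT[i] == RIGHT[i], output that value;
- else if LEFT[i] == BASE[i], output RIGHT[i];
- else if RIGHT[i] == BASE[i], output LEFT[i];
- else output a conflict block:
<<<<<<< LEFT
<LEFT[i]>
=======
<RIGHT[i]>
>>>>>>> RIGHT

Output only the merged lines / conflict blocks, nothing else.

Final LEFT:  [juliet, kilo, hotel]
Final RIGHT: [kilo, foxtrot, hotel]
i=0: BASE=india L=juliet R=kilo all differ -> CONFLICT
i=1: L=kilo, R=foxtrot=BASE -> take LEFT -> kilo
i=2: L=hotel R=hotel -> agree -> hotel

Answer: <<<<<<< LEFT
juliet
=======
kilo
>>>>>>> RIGHT
kilo
hotel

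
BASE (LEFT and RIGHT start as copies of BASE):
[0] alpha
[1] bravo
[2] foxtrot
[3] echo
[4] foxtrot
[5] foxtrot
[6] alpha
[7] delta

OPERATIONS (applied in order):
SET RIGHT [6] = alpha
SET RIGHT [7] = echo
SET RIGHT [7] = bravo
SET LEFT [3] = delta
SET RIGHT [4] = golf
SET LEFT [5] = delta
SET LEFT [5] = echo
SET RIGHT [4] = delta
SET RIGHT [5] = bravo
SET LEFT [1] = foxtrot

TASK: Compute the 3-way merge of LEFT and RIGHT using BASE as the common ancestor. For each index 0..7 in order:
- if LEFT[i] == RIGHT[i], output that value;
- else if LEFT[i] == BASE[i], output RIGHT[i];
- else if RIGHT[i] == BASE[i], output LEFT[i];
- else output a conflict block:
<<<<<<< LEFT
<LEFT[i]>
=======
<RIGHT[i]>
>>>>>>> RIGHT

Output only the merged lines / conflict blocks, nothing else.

Final LEFT:  [alpha, foxtrot, foxtrot, delta, foxtrot, echo, alpha, delta]
Final RIGHT: [alpha, bravo, foxtrot, echo, delta, bravo, alpha, bravo]
i=0: L=alpha R=alpha -> agree -> alpha
i=1: L=foxtrot, R=bravo=BASE -> take LEFT -> foxtrot
i=2: L=foxtrot R=foxtrot -> agree -> foxtrot
i=3: L=delta, R=echo=BASE -> take LEFT -> delta
i=4: L=foxtrot=BASE, R=delta -> take RIGHT -> delta
i=5: BASE=foxtrot L=echo R=bravo all differ -> CONFLICT
i=6: L=alpha R=alpha -> agree -> alpha
i=7: L=delta=BASE, R=bravo -> take RIGHT -> bravo

Answer: alpha
foxtrot
foxtrot
delta
delta
<<<<<<< LEFT
echo
=======
bravo
>>>>>>> RIGHT
alpha
bravo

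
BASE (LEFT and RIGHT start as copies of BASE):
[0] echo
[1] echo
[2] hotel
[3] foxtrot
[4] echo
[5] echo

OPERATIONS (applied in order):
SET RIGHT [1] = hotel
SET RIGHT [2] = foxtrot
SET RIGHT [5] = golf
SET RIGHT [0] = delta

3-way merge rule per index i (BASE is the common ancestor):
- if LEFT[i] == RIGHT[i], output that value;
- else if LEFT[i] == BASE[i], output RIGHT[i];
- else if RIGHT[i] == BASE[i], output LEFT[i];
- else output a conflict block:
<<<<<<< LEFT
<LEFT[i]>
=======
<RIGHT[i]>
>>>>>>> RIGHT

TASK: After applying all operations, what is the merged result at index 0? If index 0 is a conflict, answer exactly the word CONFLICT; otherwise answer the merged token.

Answer: delta

Derivation:
Final LEFT:  [echo, echo, hotel, foxtrot, echo, echo]
Final RIGHT: [delta, hotel, foxtrot, foxtrot, echo, golf]
i=0: L=echo=BASE, R=delta -> take RIGHT -> delta
i=1: L=echo=BASE, R=hotel -> take RIGHT -> hotel
i=2: L=hotel=BASE, R=foxtrot -> take RIGHT -> foxtrot
i=3: L=foxtrot R=foxtrot -> agree -> foxtrot
i=4: L=echo R=echo -> agree -> echo
i=5: L=echo=BASE, R=golf -> take RIGHT -> golf
Index 0 -> delta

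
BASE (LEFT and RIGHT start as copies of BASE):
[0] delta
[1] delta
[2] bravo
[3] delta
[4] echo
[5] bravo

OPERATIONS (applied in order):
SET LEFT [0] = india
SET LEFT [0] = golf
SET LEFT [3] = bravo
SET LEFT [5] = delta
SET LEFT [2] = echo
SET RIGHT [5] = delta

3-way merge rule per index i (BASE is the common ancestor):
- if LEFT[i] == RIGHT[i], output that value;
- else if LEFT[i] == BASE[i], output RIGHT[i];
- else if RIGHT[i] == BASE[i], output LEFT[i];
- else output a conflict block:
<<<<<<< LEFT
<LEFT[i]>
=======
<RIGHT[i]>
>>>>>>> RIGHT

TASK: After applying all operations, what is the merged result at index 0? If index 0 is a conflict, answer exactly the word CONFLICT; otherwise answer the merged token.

Final LEFT:  [golf, delta, echo, bravo, echo, delta]
Final RIGHT: [delta, delta, bravo, delta, echo, delta]
i=0: L=golf, R=delta=BASE -> take LEFT -> golf
i=1: L=delta R=delta -> agree -> delta
i=2: L=echo, R=bravo=BASE -> take LEFT -> echo
i=3: L=bravo, R=delta=BASE -> take LEFT -> bravo
i=4: L=echo R=echo -> agree -> echo
i=5: L=delta R=delta -> agree -> delta
Index 0 -> golf

Answer: golf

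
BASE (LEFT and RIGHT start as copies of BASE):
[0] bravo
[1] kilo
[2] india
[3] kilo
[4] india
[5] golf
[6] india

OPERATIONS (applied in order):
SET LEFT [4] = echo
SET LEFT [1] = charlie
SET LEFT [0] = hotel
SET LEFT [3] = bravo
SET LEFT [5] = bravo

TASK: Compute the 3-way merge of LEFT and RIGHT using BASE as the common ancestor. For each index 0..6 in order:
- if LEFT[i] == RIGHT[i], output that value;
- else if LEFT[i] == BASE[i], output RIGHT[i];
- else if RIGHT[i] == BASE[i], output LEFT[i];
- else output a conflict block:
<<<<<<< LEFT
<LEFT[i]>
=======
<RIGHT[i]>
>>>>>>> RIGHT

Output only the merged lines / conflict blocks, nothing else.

Final LEFT:  [hotel, charlie, india, bravo, echo, bravo, india]
Final RIGHT: [bravo, kilo, india, kilo, india, golf, india]
i=0: L=hotel, R=bravo=BASE -> take LEFT -> hotel
i=1: L=charlie, R=kilo=BASE -> take LEFT -> charlie
i=2: L=india R=india -> agree -> india
i=3: L=bravo, R=kilo=BASE -> take LEFT -> bravo
i=4: L=echo, R=india=BASE -> take LEFT -> echo
i=5: L=bravo, R=golf=BASE -> take LEFT -> bravo
i=6: L=india R=india -> agree -> india

Answer: hotel
charlie
india
bravo
echo
bravo
india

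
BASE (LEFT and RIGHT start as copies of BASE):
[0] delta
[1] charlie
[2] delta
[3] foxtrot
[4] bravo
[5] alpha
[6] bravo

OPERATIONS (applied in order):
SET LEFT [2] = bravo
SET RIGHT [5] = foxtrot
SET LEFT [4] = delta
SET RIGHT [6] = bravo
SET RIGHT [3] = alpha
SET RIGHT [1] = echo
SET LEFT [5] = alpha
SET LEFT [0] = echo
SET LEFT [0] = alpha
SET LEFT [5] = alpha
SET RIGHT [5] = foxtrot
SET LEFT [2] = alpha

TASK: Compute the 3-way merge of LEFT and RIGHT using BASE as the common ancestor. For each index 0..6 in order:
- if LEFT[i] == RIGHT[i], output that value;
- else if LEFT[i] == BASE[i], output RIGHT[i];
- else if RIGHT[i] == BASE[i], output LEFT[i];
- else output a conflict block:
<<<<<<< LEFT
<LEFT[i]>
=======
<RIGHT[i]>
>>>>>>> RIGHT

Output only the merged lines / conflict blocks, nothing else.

Final LEFT:  [alpha, charlie, alpha, foxtrot, delta, alpha, bravo]
Final RIGHT: [delta, echo, delta, alpha, bravo, foxtrot, bravo]
i=0: L=alpha, R=delta=BASE -> take LEFT -> alpha
i=1: L=charlie=BASE, R=echo -> take RIGHT -> echo
i=2: L=alpha, R=delta=BASE -> take LEFT -> alpha
i=3: L=foxtrot=BASE, R=alpha -> take RIGHT -> alpha
i=4: L=delta, R=bravo=BASE -> take LEFT -> delta
i=5: L=alpha=BASE, R=foxtrot -> take RIGHT -> foxtrot
i=6: L=bravo R=bravo -> agree -> bravo

Answer: alpha
echo
alpha
alpha
delta
foxtrot
bravo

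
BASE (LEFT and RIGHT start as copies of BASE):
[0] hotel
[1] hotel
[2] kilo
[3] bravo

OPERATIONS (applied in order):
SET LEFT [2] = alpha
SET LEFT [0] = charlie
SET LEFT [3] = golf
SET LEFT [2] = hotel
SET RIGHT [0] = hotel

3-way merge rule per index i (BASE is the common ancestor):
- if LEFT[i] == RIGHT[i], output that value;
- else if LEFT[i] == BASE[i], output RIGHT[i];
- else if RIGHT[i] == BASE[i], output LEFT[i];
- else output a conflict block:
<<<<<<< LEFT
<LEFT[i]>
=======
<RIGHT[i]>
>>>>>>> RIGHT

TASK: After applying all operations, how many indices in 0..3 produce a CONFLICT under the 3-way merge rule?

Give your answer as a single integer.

Final LEFT:  [charlie, hotel, hotel, golf]
Final RIGHT: [hotel, hotel, kilo, bravo]
i=0: L=charlie, R=hotel=BASE -> take LEFT -> charlie
i=1: L=hotel R=hotel -> agree -> hotel
i=2: L=hotel, R=kilo=BASE -> take LEFT -> hotel
i=3: L=golf, R=bravo=BASE -> take LEFT -> golf
Conflict count: 0

Answer: 0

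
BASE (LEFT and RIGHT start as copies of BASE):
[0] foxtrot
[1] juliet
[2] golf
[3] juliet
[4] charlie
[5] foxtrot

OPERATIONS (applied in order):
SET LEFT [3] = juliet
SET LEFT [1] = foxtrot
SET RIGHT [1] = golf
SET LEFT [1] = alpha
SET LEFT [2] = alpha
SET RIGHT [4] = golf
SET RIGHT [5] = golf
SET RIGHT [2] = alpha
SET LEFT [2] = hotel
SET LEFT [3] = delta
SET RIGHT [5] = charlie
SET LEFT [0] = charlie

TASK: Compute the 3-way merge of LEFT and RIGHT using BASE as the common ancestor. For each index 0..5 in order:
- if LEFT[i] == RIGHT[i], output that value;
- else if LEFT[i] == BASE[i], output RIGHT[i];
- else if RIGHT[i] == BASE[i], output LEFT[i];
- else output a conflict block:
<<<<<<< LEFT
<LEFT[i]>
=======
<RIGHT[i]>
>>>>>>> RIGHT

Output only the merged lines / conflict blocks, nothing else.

Answer: charlie
<<<<<<< LEFT
alpha
=======
golf
>>>>>>> RIGHT
<<<<<<< LEFT
hotel
=======
alpha
>>>>>>> RIGHT
delta
golf
charlie

Derivation:
Final LEFT:  [charlie, alpha, hotel, delta, charlie, foxtrot]
Final RIGHT: [foxtrot, golf, alpha, juliet, golf, charlie]
i=0: L=charlie, R=foxtrot=BASE -> take LEFT -> charlie
i=1: BASE=juliet L=alpha R=golf all differ -> CONFLICT
i=2: BASE=golf L=hotel R=alpha all differ -> CONFLICT
i=3: L=delta, R=juliet=BASE -> take LEFT -> delta
i=4: L=charlie=BASE, R=golf -> take RIGHT -> golf
i=5: L=foxtrot=BASE, R=charlie -> take RIGHT -> charlie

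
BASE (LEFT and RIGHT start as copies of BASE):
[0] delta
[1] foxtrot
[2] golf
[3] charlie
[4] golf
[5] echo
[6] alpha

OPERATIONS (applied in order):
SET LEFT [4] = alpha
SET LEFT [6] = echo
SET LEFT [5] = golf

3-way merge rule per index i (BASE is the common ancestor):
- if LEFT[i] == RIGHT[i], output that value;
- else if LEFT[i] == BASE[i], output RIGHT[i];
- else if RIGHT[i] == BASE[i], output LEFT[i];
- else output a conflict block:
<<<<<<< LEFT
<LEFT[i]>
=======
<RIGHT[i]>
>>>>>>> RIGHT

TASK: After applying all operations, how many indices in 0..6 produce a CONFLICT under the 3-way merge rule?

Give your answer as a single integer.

Answer: 0

Derivation:
Final LEFT:  [delta, foxtrot, golf, charlie, alpha, golf, echo]
Final RIGHT: [delta, foxtrot, golf, charlie, golf, echo, alpha]
i=0: L=delta R=delta -> agree -> delta
i=1: L=foxtrot R=foxtrot -> agree -> foxtrot
i=2: L=golf R=golf -> agree -> golf
i=3: L=charlie R=charlie -> agree -> charlie
i=4: L=alpha, R=golf=BASE -> take LEFT -> alpha
i=5: L=golf, R=echo=BASE -> take LEFT -> golf
i=6: L=echo, R=alpha=BASE -> take LEFT -> echo
Conflict count: 0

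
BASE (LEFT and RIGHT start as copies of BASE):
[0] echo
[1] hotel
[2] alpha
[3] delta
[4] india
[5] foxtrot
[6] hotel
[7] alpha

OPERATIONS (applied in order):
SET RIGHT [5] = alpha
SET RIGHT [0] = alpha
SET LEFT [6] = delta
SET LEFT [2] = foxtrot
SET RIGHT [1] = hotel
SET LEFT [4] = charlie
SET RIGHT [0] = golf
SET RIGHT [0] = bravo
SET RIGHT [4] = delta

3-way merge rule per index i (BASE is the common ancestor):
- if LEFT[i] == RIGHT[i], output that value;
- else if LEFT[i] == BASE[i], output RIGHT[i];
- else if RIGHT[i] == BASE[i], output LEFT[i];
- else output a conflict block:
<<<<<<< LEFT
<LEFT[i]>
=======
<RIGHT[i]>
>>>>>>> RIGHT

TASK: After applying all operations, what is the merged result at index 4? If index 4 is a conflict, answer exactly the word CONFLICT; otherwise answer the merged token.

Final LEFT:  [echo, hotel, foxtrot, delta, charlie, foxtrot, delta, alpha]
Final RIGHT: [bravo, hotel, alpha, delta, delta, alpha, hotel, alpha]
i=0: L=echo=BASE, R=bravo -> take RIGHT -> bravo
i=1: L=hotel R=hotel -> agree -> hotel
i=2: L=foxtrot, R=alpha=BASE -> take LEFT -> foxtrot
i=3: L=delta R=delta -> agree -> delta
i=4: BASE=india L=charlie R=delta all differ -> CONFLICT
i=5: L=foxtrot=BASE, R=alpha -> take RIGHT -> alpha
i=6: L=delta, R=hotel=BASE -> take LEFT -> delta
i=7: L=alpha R=alpha -> agree -> alpha
Index 4 -> CONFLICT

Answer: CONFLICT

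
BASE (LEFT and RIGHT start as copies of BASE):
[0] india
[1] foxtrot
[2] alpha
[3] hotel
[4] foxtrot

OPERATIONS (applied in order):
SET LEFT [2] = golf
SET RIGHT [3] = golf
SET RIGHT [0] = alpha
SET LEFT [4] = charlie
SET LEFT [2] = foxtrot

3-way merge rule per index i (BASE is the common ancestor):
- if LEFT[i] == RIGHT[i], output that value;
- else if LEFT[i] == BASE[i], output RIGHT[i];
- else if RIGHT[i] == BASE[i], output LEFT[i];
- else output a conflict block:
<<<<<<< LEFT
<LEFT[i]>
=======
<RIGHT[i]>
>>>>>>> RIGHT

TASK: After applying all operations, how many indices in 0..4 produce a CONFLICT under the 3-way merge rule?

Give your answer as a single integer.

Answer: 0

Derivation:
Final LEFT:  [india, foxtrot, foxtrot, hotel, charlie]
Final RIGHT: [alpha, foxtrot, alpha, golf, foxtrot]
i=0: L=india=BASE, R=alpha -> take RIGHT -> alpha
i=1: L=foxtrot R=foxtrot -> agree -> foxtrot
i=2: L=foxtrot, R=alpha=BASE -> take LEFT -> foxtrot
i=3: L=hotel=BASE, R=golf -> take RIGHT -> golf
i=4: L=charlie, R=foxtrot=BASE -> take LEFT -> charlie
Conflict count: 0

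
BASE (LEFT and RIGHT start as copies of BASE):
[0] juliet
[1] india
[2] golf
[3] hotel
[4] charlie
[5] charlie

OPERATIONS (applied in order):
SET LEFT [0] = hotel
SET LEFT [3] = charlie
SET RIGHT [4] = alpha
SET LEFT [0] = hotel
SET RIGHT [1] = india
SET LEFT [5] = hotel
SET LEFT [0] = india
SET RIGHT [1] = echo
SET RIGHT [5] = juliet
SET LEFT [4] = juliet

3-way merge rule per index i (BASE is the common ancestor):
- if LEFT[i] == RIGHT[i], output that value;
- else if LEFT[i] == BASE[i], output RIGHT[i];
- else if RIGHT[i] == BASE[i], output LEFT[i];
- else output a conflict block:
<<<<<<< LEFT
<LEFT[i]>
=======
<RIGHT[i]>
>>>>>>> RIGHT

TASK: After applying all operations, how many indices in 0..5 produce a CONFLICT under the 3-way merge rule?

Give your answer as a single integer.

Answer: 2

Derivation:
Final LEFT:  [india, india, golf, charlie, juliet, hotel]
Final RIGHT: [juliet, echo, golf, hotel, alpha, juliet]
i=0: L=india, R=juliet=BASE -> take LEFT -> india
i=1: L=india=BASE, R=echo -> take RIGHT -> echo
i=2: L=golf R=golf -> agree -> golf
i=3: L=charlie, R=hotel=BASE -> take LEFT -> charlie
i=4: BASE=charlie L=juliet R=alpha all differ -> CONFLICT
i=5: BASE=charlie L=hotel R=juliet all differ -> CONFLICT
Conflict count: 2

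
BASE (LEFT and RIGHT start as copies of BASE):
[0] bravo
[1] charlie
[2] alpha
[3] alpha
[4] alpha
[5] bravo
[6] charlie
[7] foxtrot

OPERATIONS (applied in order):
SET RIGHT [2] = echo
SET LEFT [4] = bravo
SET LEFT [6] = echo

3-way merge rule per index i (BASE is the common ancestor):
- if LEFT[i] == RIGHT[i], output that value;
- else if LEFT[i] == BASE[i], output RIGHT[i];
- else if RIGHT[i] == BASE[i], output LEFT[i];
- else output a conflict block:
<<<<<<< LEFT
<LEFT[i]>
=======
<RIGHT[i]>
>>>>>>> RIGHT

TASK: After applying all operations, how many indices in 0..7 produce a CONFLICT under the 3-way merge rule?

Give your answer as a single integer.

Final LEFT:  [bravo, charlie, alpha, alpha, bravo, bravo, echo, foxtrot]
Final RIGHT: [bravo, charlie, echo, alpha, alpha, bravo, charlie, foxtrot]
i=0: L=bravo R=bravo -> agree -> bravo
i=1: L=charlie R=charlie -> agree -> charlie
i=2: L=alpha=BASE, R=echo -> take RIGHT -> echo
i=3: L=alpha R=alpha -> agree -> alpha
i=4: L=bravo, R=alpha=BASE -> take LEFT -> bravo
i=5: L=bravo R=bravo -> agree -> bravo
i=6: L=echo, R=charlie=BASE -> take LEFT -> echo
i=7: L=foxtrot R=foxtrot -> agree -> foxtrot
Conflict count: 0

Answer: 0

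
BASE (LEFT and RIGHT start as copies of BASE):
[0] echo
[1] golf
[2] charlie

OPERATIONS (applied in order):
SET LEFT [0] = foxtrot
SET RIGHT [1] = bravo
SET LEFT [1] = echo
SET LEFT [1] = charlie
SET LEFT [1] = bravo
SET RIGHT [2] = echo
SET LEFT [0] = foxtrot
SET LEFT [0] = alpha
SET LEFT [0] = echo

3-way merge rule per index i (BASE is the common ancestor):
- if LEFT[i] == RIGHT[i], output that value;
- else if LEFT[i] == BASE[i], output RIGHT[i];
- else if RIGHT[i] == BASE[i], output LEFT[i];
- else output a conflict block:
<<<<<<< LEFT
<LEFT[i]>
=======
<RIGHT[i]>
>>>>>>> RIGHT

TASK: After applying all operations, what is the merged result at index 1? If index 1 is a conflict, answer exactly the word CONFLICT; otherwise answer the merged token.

Answer: bravo

Derivation:
Final LEFT:  [echo, bravo, charlie]
Final RIGHT: [echo, bravo, echo]
i=0: L=echo R=echo -> agree -> echo
i=1: L=bravo R=bravo -> agree -> bravo
i=2: L=charlie=BASE, R=echo -> take RIGHT -> echo
Index 1 -> bravo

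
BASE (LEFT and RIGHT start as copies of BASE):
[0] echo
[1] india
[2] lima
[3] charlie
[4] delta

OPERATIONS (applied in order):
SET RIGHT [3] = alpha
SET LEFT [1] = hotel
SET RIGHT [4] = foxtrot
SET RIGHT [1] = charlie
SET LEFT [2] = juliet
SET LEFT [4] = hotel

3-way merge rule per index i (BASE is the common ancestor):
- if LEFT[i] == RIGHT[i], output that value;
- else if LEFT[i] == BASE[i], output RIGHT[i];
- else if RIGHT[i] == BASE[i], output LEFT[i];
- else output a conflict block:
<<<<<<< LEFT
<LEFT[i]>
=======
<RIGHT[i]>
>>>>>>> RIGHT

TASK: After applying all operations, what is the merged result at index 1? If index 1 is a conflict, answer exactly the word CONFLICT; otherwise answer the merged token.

Answer: CONFLICT

Derivation:
Final LEFT:  [echo, hotel, juliet, charlie, hotel]
Final RIGHT: [echo, charlie, lima, alpha, foxtrot]
i=0: L=echo R=echo -> agree -> echo
i=1: BASE=india L=hotel R=charlie all differ -> CONFLICT
i=2: L=juliet, R=lima=BASE -> take LEFT -> juliet
i=3: L=charlie=BASE, R=alpha -> take RIGHT -> alpha
i=4: BASE=delta L=hotel R=foxtrot all differ -> CONFLICT
Index 1 -> CONFLICT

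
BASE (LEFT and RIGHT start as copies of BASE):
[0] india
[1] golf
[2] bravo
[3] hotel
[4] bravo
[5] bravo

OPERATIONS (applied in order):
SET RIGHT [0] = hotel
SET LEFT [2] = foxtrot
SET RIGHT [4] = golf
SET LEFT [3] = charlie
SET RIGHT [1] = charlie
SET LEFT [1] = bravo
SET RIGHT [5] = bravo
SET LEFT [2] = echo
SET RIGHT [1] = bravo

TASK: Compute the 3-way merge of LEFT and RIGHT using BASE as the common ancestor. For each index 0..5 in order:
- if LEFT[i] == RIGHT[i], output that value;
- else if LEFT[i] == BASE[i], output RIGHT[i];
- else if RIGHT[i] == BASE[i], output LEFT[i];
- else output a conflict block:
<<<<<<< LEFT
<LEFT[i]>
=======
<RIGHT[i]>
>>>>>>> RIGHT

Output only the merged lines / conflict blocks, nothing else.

Final LEFT:  [india, bravo, echo, charlie, bravo, bravo]
Final RIGHT: [hotel, bravo, bravo, hotel, golf, bravo]
i=0: L=india=BASE, R=hotel -> take RIGHT -> hotel
i=1: L=bravo R=bravo -> agree -> bravo
i=2: L=echo, R=bravo=BASE -> take LEFT -> echo
i=3: L=charlie, R=hotel=BASE -> take LEFT -> charlie
i=4: L=bravo=BASE, R=golf -> take RIGHT -> golf
i=5: L=bravo R=bravo -> agree -> bravo

Answer: hotel
bravo
echo
charlie
golf
bravo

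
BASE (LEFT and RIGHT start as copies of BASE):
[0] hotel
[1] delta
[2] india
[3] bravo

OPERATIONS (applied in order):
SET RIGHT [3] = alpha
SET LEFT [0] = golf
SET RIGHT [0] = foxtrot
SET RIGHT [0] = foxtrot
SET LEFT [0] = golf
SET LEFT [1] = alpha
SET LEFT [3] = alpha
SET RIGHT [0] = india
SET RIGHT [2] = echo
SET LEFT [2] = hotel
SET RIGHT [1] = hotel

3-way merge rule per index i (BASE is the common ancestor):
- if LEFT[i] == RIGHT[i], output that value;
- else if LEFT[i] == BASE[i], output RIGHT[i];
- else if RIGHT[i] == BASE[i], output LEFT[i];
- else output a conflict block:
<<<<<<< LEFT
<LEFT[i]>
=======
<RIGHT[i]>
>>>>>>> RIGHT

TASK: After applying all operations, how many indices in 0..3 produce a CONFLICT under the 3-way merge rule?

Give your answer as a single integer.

Answer: 3

Derivation:
Final LEFT:  [golf, alpha, hotel, alpha]
Final RIGHT: [india, hotel, echo, alpha]
i=0: BASE=hotel L=golf R=india all differ -> CONFLICT
i=1: BASE=delta L=alpha R=hotel all differ -> CONFLICT
i=2: BASE=india L=hotel R=echo all differ -> CONFLICT
i=3: L=alpha R=alpha -> agree -> alpha
Conflict count: 3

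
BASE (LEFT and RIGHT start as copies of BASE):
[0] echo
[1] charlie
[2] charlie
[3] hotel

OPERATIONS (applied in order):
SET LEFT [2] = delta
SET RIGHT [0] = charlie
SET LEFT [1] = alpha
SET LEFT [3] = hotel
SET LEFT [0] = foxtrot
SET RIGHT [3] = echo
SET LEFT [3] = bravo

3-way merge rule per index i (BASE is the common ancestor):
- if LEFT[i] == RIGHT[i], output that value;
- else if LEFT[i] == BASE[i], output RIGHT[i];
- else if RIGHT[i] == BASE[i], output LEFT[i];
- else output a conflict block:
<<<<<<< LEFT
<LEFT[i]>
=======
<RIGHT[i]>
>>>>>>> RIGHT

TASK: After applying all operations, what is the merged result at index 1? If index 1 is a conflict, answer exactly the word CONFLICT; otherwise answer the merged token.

Answer: alpha

Derivation:
Final LEFT:  [foxtrot, alpha, delta, bravo]
Final RIGHT: [charlie, charlie, charlie, echo]
i=0: BASE=echo L=foxtrot R=charlie all differ -> CONFLICT
i=1: L=alpha, R=charlie=BASE -> take LEFT -> alpha
i=2: L=delta, R=charlie=BASE -> take LEFT -> delta
i=3: BASE=hotel L=bravo R=echo all differ -> CONFLICT
Index 1 -> alpha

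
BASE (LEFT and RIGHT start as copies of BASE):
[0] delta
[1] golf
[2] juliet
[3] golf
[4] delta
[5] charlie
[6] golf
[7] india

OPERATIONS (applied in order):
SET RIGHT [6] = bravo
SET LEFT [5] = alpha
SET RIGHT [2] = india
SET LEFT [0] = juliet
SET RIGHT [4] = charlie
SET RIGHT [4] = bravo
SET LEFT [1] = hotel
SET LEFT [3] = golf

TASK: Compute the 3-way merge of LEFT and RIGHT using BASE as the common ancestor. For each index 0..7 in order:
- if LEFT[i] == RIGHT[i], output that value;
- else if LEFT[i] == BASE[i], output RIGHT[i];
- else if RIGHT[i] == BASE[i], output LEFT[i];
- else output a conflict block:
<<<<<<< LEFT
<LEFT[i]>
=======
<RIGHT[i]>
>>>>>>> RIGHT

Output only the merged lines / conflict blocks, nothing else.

Final LEFT:  [juliet, hotel, juliet, golf, delta, alpha, golf, india]
Final RIGHT: [delta, golf, india, golf, bravo, charlie, bravo, india]
i=0: L=juliet, R=delta=BASE -> take LEFT -> juliet
i=1: L=hotel, R=golf=BASE -> take LEFT -> hotel
i=2: L=juliet=BASE, R=india -> take RIGHT -> india
i=3: L=golf R=golf -> agree -> golf
i=4: L=delta=BASE, R=bravo -> take RIGHT -> bravo
i=5: L=alpha, R=charlie=BASE -> take LEFT -> alpha
i=6: L=golf=BASE, R=bravo -> take RIGHT -> bravo
i=7: L=india R=india -> agree -> india

Answer: juliet
hotel
india
golf
bravo
alpha
bravo
india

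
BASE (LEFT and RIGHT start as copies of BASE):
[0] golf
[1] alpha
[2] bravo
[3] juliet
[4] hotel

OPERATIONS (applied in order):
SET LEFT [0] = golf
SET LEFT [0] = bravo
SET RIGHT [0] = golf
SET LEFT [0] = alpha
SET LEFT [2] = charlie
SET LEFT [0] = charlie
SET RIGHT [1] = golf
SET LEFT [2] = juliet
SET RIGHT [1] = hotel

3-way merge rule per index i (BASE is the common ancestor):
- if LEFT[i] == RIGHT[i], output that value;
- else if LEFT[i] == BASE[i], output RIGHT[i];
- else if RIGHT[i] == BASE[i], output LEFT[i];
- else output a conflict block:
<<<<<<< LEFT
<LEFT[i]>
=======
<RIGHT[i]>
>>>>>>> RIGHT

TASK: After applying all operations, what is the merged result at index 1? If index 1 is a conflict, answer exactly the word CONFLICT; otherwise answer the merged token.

Answer: hotel

Derivation:
Final LEFT:  [charlie, alpha, juliet, juliet, hotel]
Final RIGHT: [golf, hotel, bravo, juliet, hotel]
i=0: L=charlie, R=golf=BASE -> take LEFT -> charlie
i=1: L=alpha=BASE, R=hotel -> take RIGHT -> hotel
i=2: L=juliet, R=bravo=BASE -> take LEFT -> juliet
i=3: L=juliet R=juliet -> agree -> juliet
i=4: L=hotel R=hotel -> agree -> hotel
Index 1 -> hotel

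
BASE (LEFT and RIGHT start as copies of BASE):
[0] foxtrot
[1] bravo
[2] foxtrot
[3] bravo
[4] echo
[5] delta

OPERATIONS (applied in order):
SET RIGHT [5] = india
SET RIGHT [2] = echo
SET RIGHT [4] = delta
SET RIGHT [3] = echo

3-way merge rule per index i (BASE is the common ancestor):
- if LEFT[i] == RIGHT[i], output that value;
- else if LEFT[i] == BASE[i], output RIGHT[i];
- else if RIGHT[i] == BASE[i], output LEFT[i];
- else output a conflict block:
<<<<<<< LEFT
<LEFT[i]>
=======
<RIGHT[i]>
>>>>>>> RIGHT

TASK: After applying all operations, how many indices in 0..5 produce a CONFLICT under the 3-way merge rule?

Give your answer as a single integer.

Final LEFT:  [foxtrot, bravo, foxtrot, bravo, echo, delta]
Final RIGHT: [foxtrot, bravo, echo, echo, delta, india]
i=0: L=foxtrot R=foxtrot -> agree -> foxtrot
i=1: L=bravo R=bravo -> agree -> bravo
i=2: L=foxtrot=BASE, R=echo -> take RIGHT -> echo
i=3: L=bravo=BASE, R=echo -> take RIGHT -> echo
i=4: L=echo=BASE, R=delta -> take RIGHT -> delta
i=5: L=delta=BASE, R=india -> take RIGHT -> india
Conflict count: 0

Answer: 0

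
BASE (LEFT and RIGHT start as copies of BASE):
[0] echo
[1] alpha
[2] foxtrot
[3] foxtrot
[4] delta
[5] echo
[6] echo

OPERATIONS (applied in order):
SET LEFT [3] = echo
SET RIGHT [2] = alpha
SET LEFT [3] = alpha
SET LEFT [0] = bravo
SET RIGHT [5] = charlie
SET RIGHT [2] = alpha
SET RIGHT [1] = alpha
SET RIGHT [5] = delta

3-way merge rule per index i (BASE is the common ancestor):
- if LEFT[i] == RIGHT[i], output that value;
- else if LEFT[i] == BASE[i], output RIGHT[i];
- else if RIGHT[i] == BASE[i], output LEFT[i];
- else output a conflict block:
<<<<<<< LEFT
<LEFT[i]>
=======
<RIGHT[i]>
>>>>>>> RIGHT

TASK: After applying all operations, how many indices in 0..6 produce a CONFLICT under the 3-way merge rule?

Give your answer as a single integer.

Final LEFT:  [bravo, alpha, foxtrot, alpha, delta, echo, echo]
Final RIGHT: [echo, alpha, alpha, foxtrot, delta, delta, echo]
i=0: L=bravo, R=echo=BASE -> take LEFT -> bravo
i=1: L=alpha R=alpha -> agree -> alpha
i=2: L=foxtrot=BASE, R=alpha -> take RIGHT -> alpha
i=3: L=alpha, R=foxtrot=BASE -> take LEFT -> alpha
i=4: L=delta R=delta -> agree -> delta
i=5: L=echo=BASE, R=delta -> take RIGHT -> delta
i=6: L=echo R=echo -> agree -> echo
Conflict count: 0

Answer: 0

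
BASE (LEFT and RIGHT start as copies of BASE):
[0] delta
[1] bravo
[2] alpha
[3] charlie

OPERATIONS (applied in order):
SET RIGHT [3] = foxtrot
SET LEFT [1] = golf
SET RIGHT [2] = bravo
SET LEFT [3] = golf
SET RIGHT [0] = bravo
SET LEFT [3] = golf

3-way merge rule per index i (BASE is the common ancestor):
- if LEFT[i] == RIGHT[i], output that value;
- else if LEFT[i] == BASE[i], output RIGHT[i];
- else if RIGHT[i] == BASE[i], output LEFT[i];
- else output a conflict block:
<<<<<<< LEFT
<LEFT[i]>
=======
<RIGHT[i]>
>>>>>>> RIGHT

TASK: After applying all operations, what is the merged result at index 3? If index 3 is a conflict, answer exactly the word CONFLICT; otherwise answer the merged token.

Answer: CONFLICT

Derivation:
Final LEFT:  [delta, golf, alpha, golf]
Final RIGHT: [bravo, bravo, bravo, foxtrot]
i=0: L=delta=BASE, R=bravo -> take RIGHT -> bravo
i=1: L=golf, R=bravo=BASE -> take LEFT -> golf
i=2: L=alpha=BASE, R=bravo -> take RIGHT -> bravo
i=3: BASE=charlie L=golf R=foxtrot all differ -> CONFLICT
Index 3 -> CONFLICT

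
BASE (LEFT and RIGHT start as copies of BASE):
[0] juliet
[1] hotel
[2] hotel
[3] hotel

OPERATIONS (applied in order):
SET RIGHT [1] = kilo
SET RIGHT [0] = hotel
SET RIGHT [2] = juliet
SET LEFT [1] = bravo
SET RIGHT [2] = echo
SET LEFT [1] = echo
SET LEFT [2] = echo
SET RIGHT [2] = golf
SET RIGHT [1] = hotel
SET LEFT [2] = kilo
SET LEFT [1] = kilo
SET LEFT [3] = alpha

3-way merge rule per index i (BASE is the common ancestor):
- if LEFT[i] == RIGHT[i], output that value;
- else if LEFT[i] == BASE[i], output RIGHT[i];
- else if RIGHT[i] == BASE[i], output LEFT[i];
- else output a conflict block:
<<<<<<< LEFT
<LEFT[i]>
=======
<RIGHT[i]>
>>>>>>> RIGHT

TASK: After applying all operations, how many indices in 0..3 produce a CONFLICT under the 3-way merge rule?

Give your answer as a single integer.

Final LEFT:  [juliet, kilo, kilo, alpha]
Final RIGHT: [hotel, hotel, golf, hotel]
i=0: L=juliet=BASE, R=hotel -> take RIGHT -> hotel
i=1: L=kilo, R=hotel=BASE -> take LEFT -> kilo
i=2: BASE=hotel L=kilo R=golf all differ -> CONFLICT
i=3: L=alpha, R=hotel=BASE -> take LEFT -> alpha
Conflict count: 1

Answer: 1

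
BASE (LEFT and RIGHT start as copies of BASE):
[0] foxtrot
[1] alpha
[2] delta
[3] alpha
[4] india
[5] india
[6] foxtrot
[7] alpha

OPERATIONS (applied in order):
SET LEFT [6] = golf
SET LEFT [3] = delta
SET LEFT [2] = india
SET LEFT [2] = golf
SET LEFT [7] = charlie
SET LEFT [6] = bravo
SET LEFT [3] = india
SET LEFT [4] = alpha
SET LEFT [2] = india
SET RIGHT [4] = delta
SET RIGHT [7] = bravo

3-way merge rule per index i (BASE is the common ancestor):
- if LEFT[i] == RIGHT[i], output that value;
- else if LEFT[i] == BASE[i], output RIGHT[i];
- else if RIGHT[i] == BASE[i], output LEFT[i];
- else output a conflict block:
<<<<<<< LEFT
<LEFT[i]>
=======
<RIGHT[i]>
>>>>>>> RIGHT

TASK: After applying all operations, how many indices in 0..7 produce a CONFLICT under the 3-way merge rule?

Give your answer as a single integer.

Answer: 2

Derivation:
Final LEFT:  [foxtrot, alpha, india, india, alpha, india, bravo, charlie]
Final RIGHT: [foxtrot, alpha, delta, alpha, delta, india, foxtrot, bravo]
i=0: L=foxtrot R=foxtrot -> agree -> foxtrot
i=1: L=alpha R=alpha -> agree -> alpha
i=2: L=india, R=delta=BASE -> take LEFT -> india
i=3: L=india, R=alpha=BASE -> take LEFT -> india
i=4: BASE=india L=alpha R=delta all differ -> CONFLICT
i=5: L=india R=india -> agree -> india
i=6: L=bravo, R=foxtrot=BASE -> take LEFT -> bravo
i=7: BASE=alpha L=charlie R=bravo all differ -> CONFLICT
Conflict count: 2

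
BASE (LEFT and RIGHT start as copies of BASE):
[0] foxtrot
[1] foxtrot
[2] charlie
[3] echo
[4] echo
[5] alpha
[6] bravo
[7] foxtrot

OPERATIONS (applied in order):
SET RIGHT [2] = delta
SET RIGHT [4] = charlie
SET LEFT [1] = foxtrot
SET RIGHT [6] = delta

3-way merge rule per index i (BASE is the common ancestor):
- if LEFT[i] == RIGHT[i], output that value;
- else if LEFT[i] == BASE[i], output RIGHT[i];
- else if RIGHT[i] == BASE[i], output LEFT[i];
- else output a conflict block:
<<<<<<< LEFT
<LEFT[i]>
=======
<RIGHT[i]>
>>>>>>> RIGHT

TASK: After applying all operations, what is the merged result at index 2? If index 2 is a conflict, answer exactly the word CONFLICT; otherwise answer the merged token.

Final LEFT:  [foxtrot, foxtrot, charlie, echo, echo, alpha, bravo, foxtrot]
Final RIGHT: [foxtrot, foxtrot, delta, echo, charlie, alpha, delta, foxtrot]
i=0: L=foxtrot R=foxtrot -> agree -> foxtrot
i=1: L=foxtrot R=foxtrot -> agree -> foxtrot
i=2: L=charlie=BASE, R=delta -> take RIGHT -> delta
i=3: L=echo R=echo -> agree -> echo
i=4: L=echo=BASE, R=charlie -> take RIGHT -> charlie
i=5: L=alpha R=alpha -> agree -> alpha
i=6: L=bravo=BASE, R=delta -> take RIGHT -> delta
i=7: L=foxtrot R=foxtrot -> agree -> foxtrot
Index 2 -> delta

Answer: delta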